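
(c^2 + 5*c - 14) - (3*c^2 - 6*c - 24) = -2*c^2 + 11*c + 10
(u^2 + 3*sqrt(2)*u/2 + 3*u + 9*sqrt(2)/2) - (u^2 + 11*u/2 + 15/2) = -5*u/2 + 3*sqrt(2)*u/2 - 15/2 + 9*sqrt(2)/2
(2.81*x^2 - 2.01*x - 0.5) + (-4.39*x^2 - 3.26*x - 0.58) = -1.58*x^2 - 5.27*x - 1.08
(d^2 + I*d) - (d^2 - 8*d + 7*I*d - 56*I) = 8*d - 6*I*d + 56*I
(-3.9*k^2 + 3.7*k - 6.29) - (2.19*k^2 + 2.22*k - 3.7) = -6.09*k^2 + 1.48*k - 2.59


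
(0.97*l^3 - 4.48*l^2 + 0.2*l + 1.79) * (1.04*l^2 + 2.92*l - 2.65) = 1.0088*l^5 - 1.8268*l^4 - 15.4441*l^3 + 14.3176*l^2 + 4.6968*l - 4.7435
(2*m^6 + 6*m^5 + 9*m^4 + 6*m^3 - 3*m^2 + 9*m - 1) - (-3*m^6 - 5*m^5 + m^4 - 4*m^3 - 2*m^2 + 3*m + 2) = 5*m^6 + 11*m^5 + 8*m^4 + 10*m^3 - m^2 + 6*m - 3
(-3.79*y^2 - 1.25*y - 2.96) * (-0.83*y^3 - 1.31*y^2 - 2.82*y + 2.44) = 3.1457*y^5 + 6.0024*y^4 + 14.7821*y^3 - 1.845*y^2 + 5.2972*y - 7.2224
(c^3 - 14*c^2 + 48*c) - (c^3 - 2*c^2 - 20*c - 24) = -12*c^2 + 68*c + 24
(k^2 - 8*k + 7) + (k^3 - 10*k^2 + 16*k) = k^3 - 9*k^2 + 8*k + 7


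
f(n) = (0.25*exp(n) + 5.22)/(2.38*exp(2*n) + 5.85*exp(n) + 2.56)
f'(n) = (0.25*exp(n) + 5.22)*(-4.76*exp(2*n) - 5.85*exp(n))/(2.38*exp(2*n) + 5.85*exp(n) + 2.56)^2 + 0.25*exp(n)/(2.38*exp(2*n) + 5.85*exp(n) + 2.56)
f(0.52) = 0.29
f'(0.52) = -0.34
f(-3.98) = 1.96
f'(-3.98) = -0.08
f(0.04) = 0.49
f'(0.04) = -0.47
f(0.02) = 0.50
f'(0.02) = -0.47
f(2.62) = 0.02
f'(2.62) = -0.02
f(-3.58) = 1.92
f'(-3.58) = -0.11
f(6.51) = 0.00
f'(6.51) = -0.00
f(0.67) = 0.25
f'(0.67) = -0.30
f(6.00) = 0.00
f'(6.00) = 0.00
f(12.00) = 0.00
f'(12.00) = 0.00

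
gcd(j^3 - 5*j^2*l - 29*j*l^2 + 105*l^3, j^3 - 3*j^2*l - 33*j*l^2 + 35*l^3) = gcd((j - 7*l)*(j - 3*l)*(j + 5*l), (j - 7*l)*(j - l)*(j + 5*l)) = j^2 - 2*j*l - 35*l^2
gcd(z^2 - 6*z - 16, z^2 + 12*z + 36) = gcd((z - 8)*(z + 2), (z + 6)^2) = 1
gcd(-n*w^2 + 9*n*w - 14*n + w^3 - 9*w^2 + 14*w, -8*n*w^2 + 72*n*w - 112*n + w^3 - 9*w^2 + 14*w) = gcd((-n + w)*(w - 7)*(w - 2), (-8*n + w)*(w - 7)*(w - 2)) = w^2 - 9*w + 14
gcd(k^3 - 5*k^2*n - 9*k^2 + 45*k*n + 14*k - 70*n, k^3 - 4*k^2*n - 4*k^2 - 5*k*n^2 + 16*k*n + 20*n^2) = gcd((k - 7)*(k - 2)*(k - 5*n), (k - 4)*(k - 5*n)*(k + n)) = k - 5*n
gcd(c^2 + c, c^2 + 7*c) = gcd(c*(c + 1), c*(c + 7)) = c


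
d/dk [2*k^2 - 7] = 4*k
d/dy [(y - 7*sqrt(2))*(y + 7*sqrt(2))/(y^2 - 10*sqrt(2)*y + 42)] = 10*(-sqrt(2)*y^2 + 28*y - 98*sqrt(2))/(y^4 - 20*sqrt(2)*y^3 + 284*y^2 - 840*sqrt(2)*y + 1764)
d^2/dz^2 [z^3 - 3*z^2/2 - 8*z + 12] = 6*z - 3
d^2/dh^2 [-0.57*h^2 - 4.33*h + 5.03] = -1.14000000000000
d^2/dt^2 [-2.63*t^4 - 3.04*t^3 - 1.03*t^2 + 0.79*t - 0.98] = -31.56*t^2 - 18.24*t - 2.06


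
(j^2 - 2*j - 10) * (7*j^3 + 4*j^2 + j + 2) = 7*j^5 - 10*j^4 - 77*j^3 - 40*j^2 - 14*j - 20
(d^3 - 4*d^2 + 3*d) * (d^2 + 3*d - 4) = d^5 - d^4 - 13*d^3 + 25*d^2 - 12*d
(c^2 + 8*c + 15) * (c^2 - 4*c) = c^4 + 4*c^3 - 17*c^2 - 60*c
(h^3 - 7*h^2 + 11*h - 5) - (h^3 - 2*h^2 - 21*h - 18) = -5*h^2 + 32*h + 13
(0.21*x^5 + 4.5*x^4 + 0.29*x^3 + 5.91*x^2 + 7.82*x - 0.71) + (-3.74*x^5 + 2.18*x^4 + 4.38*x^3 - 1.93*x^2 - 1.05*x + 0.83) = -3.53*x^5 + 6.68*x^4 + 4.67*x^3 + 3.98*x^2 + 6.77*x + 0.12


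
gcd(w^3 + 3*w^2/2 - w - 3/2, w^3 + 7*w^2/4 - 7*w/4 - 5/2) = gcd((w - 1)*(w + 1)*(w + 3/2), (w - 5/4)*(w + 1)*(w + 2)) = w + 1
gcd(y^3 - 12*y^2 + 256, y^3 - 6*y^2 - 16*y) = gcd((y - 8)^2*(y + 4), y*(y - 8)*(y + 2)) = y - 8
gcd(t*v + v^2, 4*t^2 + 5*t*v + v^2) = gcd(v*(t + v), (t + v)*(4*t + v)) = t + v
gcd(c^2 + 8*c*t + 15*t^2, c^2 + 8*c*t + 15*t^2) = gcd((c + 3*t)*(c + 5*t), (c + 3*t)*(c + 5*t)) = c^2 + 8*c*t + 15*t^2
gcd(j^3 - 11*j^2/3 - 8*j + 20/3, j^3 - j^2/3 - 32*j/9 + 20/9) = j^2 + 4*j/3 - 4/3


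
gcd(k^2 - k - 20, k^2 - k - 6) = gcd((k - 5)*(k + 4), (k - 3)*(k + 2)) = 1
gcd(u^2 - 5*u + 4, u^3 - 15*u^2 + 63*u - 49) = u - 1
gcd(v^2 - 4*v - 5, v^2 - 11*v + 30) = v - 5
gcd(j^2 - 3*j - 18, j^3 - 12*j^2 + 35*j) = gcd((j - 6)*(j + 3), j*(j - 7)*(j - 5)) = 1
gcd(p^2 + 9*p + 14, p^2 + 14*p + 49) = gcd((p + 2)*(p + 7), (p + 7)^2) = p + 7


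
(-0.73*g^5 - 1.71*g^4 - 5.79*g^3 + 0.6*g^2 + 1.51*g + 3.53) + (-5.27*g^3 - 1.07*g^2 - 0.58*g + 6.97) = -0.73*g^5 - 1.71*g^4 - 11.06*g^3 - 0.47*g^2 + 0.93*g + 10.5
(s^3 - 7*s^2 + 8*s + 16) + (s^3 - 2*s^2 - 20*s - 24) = 2*s^3 - 9*s^2 - 12*s - 8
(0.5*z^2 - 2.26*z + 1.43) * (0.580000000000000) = 0.29*z^2 - 1.3108*z + 0.8294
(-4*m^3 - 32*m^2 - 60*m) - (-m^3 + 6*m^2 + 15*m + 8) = -3*m^3 - 38*m^2 - 75*m - 8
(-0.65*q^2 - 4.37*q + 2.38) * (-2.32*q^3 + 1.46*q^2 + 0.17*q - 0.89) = 1.508*q^5 + 9.1894*q^4 - 12.0123*q^3 + 3.3104*q^2 + 4.2939*q - 2.1182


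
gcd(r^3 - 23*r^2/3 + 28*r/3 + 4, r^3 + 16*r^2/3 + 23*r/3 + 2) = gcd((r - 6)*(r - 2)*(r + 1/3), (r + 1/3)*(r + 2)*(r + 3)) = r + 1/3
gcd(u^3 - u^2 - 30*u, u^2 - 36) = u - 6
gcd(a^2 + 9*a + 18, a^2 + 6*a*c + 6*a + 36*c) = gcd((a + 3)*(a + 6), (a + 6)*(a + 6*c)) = a + 6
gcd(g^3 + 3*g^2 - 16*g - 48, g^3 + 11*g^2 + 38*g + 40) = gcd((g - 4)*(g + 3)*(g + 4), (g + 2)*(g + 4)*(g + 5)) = g + 4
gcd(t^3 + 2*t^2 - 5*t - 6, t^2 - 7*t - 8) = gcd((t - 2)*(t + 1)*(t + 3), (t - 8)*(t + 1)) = t + 1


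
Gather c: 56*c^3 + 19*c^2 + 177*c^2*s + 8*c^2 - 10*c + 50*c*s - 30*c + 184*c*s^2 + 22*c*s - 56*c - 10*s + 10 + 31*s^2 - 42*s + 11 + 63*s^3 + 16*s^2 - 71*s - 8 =56*c^3 + c^2*(177*s + 27) + c*(184*s^2 + 72*s - 96) + 63*s^3 + 47*s^2 - 123*s + 13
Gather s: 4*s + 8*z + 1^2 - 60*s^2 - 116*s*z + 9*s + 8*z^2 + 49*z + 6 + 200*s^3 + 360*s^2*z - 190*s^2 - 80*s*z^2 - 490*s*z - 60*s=200*s^3 + s^2*(360*z - 250) + s*(-80*z^2 - 606*z - 47) + 8*z^2 + 57*z + 7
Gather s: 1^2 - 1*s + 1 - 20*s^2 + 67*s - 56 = -20*s^2 + 66*s - 54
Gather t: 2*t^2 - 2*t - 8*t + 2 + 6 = 2*t^2 - 10*t + 8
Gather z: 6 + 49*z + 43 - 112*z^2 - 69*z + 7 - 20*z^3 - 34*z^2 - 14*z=-20*z^3 - 146*z^2 - 34*z + 56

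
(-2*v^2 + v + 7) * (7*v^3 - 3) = -14*v^5 + 7*v^4 + 49*v^3 + 6*v^2 - 3*v - 21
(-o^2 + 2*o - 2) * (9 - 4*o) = 4*o^3 - 17*o^2 + 26*o - 18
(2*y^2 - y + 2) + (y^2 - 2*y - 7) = 3*y^2 - 3*y - 5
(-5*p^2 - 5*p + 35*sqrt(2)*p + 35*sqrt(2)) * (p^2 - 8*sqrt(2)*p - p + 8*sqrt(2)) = -5*p^4 + 75*sqrt(2)*p^3 - 555*p^2 - 75*sqrt(2)*p + 560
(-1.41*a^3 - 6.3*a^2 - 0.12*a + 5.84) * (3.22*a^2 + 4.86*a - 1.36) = -4.5402*a^5 - 27.1386*a^4 - 29.0868*a^3 + 26.7896*a^2 + 28.5456*a - 7.9424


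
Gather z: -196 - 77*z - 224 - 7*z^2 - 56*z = -7*z^2 - 133*z - 420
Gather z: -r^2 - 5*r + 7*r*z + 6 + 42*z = -r^2 - 5*r + z*(7*r + 42) + 6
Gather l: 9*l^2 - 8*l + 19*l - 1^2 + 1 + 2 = 9*l^2 + 11*l + 2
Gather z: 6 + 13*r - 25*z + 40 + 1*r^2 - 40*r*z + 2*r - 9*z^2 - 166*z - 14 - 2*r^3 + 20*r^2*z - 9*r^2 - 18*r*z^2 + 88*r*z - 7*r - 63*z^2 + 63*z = -2*r^3 - 8*r^2 + 8*r + z^2*(-18*r - 72) + z*(20*r^2 + 48*r - 128) + 32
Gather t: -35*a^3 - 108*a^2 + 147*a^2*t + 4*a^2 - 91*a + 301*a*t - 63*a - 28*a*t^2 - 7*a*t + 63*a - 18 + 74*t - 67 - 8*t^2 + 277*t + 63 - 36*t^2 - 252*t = -35*a^3 - 104*a^2 - 91*a + t^2*(-28*a - 44) + t*(147*a^2 + 294*a + 99) - 22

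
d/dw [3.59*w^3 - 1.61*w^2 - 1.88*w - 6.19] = 10.77*w^2 - 3.22*w - 1.88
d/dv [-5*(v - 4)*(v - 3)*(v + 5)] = -15*v^2 + 20*v + 115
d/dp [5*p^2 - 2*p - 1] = 10*p - 2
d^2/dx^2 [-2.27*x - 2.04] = 0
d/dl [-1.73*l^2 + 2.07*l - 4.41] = 2.07 - 3.46*l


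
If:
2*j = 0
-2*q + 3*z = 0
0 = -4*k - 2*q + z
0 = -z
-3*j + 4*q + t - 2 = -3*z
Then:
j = 0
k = 0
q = 0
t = 2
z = 0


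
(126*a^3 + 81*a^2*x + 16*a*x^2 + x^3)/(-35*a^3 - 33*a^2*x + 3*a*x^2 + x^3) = (18*a^2 + 9*a*x + x^2)/(-5*a^2 - 4*a*x + x^2)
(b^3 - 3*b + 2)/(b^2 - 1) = (b^2 + b - 2)/(b + 1)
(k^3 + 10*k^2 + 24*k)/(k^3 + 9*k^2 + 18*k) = (k + 4)/(k + 3)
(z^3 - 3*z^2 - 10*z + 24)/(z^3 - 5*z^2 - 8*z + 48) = (z - 2)/(z - 4)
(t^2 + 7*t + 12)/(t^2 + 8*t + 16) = (t + 3)/(t + 4)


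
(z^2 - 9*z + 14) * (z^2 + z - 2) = z^4 - 8*z^3 + 3*z^2 + 32*z - 28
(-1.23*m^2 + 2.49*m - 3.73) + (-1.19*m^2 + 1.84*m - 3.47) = -2.42*m^2 + 4.33*m - 7.2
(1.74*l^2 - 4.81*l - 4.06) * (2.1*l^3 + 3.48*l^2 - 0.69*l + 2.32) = 3.654*l^5 - 4.0458*l^4 - 26.4654*l^3 - 6.7731*l^2 - 8.3578*l - 9.4192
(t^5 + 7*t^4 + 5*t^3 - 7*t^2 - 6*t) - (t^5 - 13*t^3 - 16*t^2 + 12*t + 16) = 7*t^4 + 18*t^3 + 9*t^2 - 18*t - 16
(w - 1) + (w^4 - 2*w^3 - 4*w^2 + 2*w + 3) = w^4 - 2*w^3 - 4*w^2 + 3*w + 2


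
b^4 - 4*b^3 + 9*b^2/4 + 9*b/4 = b*(b - 3)*(b - 3/2)*(b + 1/2)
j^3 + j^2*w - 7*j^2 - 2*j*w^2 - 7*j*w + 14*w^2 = (j - 7)*(j - w)*(j + 2*w)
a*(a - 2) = a^2 - 2*a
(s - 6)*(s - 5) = s^2 - 11*s + 30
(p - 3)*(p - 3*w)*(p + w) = p^3 - 2*p^2*w - 3*p^2 - 3*p*w^2 + 6*p*w + 9*w^2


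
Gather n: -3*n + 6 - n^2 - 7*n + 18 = -n^2 - 10*n + 24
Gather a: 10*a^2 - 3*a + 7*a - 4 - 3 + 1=10*a^2 + 4*a - 6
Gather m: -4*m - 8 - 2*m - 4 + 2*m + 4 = -4*m - 8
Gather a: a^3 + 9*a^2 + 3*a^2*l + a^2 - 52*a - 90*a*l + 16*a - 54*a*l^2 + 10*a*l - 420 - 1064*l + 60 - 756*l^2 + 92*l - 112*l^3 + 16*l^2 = a^3 + a^2*(3*l + 10) + a*(-54*l^2 - 80*l - 36) - 112*l^3 - 740*l^2 - 972*l - 360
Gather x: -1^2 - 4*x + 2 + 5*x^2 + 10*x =5*x^2 + 6*x + 1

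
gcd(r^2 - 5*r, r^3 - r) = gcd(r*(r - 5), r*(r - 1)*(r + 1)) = r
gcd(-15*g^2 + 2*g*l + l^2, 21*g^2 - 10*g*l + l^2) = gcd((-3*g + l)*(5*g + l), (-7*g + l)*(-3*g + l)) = 3*g - l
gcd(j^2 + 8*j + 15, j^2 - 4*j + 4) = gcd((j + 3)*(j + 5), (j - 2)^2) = 1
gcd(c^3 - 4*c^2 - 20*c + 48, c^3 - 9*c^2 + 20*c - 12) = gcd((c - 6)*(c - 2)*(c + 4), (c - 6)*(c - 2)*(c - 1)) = c^2 - 8*c + 12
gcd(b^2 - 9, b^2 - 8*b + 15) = b - 3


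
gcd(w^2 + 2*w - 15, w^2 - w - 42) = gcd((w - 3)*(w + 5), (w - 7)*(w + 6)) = 1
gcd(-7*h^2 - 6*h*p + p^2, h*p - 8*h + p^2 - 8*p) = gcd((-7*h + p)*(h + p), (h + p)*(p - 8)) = h + p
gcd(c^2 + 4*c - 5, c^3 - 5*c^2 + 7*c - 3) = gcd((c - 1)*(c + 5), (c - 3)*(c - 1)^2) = c - 1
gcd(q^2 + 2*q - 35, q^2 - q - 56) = q + 7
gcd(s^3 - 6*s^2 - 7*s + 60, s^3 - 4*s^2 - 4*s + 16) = s - 4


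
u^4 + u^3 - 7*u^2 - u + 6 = (u - 2)*(u - 1)*(u + 1)*(u + 3)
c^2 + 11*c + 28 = (c + 4)*(c + 7)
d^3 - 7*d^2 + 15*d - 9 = (d - 3)^2*(d - 1)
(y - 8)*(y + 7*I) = y^2 - 8*y + 7*I*y - 56*I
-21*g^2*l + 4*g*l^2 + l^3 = l*(-3*g + l)*(7*g + l)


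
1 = 1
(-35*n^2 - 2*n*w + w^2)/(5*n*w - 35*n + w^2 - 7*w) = (-7*n + w)/(w - 7)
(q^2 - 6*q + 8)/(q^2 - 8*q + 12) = (q - 4)/(q - 6)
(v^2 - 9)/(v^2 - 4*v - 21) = (v - 3)/(v - 7)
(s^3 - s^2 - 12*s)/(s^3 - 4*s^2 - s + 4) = s*(s + 3)/(s^2 - 1)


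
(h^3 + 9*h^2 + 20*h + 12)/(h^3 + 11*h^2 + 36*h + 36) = (h + 1)/(h + 3)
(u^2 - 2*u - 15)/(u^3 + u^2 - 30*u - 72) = (u - 5)/(u^2 - 2*u - 24)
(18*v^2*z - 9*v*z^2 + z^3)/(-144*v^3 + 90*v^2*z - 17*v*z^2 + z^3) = z/(-8*v + z)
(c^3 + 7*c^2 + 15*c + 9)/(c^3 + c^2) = 1 + 6/c + 9/c^2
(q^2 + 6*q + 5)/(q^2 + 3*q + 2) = (q + 5)/(q + 2)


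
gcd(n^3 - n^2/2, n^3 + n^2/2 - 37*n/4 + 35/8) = n - 1/2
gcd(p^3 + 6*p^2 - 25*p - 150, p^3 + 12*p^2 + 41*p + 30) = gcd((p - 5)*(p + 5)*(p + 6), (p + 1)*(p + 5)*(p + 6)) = p^2 + 11*p + 30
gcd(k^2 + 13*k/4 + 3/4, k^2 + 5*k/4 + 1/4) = k + 1/4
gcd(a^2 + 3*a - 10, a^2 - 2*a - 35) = a + 5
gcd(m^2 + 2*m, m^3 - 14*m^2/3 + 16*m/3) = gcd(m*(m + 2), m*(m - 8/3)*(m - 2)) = m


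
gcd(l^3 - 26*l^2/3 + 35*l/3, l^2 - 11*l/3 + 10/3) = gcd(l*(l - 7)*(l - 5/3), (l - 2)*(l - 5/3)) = l - 5/3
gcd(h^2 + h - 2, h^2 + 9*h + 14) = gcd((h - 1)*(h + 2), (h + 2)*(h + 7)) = h + 2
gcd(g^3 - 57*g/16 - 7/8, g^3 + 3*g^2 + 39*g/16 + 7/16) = g^2 + 2*g + 7/16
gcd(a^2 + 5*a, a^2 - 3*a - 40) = a + 5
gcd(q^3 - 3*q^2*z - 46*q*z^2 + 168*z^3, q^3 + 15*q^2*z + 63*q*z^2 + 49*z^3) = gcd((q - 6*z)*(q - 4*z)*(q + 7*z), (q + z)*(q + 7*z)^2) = q + 7*z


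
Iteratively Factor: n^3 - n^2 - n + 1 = (n + 1)*(n^2 - 2*n + 1) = (n - 1)*(n + 1)*(n - 1)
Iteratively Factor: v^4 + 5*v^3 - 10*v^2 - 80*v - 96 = (v + 2)*(v^3 + 3*v^2 - 16*v - 48) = (v - 4)*(v + 2)*(v^2 + 7*v + 12) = (v - 4)*(v + 2)*(v + 4)*(v + 3)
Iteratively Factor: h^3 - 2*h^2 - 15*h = (h)*(h^2 - 2*h - 15) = h*(h - 5)*(h + 3)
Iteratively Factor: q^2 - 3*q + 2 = (q - 1)*(q - 2)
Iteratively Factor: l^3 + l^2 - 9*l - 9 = (l - 3)*(l^2 + 4*l + 3) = (l - 3)*(l + 1)*(l + 3)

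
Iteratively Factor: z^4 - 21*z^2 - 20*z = (z - 5)*(z^3 + 5*z^2 + 4*z) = (z - 5)*(z + 1)*(z^2 + 4*z) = z*(z - 5)*(z + 1)*(z + 4)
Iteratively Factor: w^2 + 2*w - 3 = (w + 3)*(w - 1)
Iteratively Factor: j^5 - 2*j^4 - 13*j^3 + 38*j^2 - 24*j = (j - 2)*(j^4 - 13*j^2 + 12*j) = (j - 3)*(j - 2)*(j^3 + 3*j^2 - 4*j) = j*(j - 3)*(j - 2)*(j^2 + 3*j - 4) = j*(j - 3)*(j - 2)*(j + 4)*(j - 1)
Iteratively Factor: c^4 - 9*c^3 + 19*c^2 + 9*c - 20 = (c + 1)*(c^3 - 10*c^2 + 29*c - 20) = (c - 4)*(c + 1)*(c^2 - 6*c + 5) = (c - 5)*(c - 4)*(c + 1)*(c - 1)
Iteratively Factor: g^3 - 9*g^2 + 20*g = (g - 4)*(g^2 - 5*g) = (g - 5)*(g - 4)*(g)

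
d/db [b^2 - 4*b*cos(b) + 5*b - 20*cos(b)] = 4*b*sin(b) + 2*b + 20*sin(b) - 4*cos(b) + 5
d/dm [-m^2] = -2*m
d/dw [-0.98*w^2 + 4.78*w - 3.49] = 4.78 - 1.96*w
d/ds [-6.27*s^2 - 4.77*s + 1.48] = -12.54*s - 4.77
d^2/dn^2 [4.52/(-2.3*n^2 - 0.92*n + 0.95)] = (47.8216*n^2 + 19.12864*n - 4.52*(4.6*n + 0.92)*(9.2*n + 1.84) - 19.7524)/(2.3*n^2 + 0.92*n - 0.95)^3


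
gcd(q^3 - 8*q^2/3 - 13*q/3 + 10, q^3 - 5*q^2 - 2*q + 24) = q^2 - q - 6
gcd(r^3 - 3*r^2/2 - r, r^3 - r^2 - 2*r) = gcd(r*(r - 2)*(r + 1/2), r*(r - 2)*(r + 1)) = r^2 - 2*r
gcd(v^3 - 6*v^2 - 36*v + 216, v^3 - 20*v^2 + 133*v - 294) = v - 6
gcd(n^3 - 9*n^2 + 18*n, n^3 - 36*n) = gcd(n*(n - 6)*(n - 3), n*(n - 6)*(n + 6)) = n^2 - 6*n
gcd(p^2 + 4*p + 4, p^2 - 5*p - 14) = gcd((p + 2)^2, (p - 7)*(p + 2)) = p + 2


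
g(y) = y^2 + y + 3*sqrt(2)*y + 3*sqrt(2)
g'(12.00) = 29.24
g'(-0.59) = 4.06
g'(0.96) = 7.16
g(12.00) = 211.15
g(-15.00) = 150.60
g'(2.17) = 9.58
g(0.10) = 4.78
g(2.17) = 20.33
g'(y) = 2*y + 1 + 3*sqrt(2)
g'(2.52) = 10.28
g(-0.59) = 1.50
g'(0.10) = 5.44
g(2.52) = 23.80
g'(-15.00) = -24.76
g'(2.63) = 10.50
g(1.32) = 12.91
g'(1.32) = 7.88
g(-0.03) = 4.09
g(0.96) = 10.20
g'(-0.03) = 5.18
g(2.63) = 24.95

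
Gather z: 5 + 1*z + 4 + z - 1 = 2*z + 8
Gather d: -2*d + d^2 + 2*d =d^2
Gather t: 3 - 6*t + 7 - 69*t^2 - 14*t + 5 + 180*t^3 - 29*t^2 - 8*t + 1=180*t^3 - 98*t^2 - 28*t + 16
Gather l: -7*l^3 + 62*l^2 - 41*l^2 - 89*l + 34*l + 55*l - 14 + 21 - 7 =-7*l^3 + 21*l^2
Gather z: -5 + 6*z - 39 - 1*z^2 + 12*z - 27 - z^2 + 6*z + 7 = -2*z^2 + 24*z - 64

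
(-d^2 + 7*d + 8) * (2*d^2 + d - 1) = -2*d^4 + 13*d^3 + 24*d^2 + d - 8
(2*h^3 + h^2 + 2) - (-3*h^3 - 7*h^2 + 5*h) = 5*h^3 + 8*h^2 - 5*h + 2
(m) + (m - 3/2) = 2*m - 3/2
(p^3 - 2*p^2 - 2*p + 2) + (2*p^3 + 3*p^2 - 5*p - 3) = 3*p^3 + p^2 - 7*p - 1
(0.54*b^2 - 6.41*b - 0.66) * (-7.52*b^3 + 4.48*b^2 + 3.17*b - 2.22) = -4.0608*b^5 + 50.6224*b^4 - 22.0418*b^3 - 24.4753*b^2 + 12.138*b + 1.4652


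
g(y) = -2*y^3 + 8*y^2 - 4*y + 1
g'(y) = -6*y^2 + 16*y - 4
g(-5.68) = 648.32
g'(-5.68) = -288.45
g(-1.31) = 24.46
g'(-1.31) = -35.26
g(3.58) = -2.55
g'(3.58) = -23.62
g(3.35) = 2.19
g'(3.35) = -17.74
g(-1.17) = 19.83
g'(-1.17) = -30.93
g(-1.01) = 15.26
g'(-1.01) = -26.28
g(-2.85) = 123.68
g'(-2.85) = -98.34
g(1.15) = 3.94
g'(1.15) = 6.46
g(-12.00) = 4657.00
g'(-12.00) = -1060.00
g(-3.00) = 139.00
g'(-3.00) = -106.00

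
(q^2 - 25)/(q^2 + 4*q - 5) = (q - 5)/(q - 1)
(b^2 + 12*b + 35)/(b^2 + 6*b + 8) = (b^2 + 12*b + 35)/(b^2 + 6*b + 8)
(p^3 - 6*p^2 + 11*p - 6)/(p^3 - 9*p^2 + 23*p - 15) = (p - 2)/(p - 5)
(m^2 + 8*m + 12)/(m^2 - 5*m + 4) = (m^2 + 8*m + 12)/(m^2 - 5*m + 4)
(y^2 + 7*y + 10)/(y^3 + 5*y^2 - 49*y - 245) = (y + 2)/(y^2 - 49)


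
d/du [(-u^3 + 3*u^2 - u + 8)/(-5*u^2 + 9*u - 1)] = (5*u^4 - 18*u^3 + 25*u^2 + 74*u - 71)/(25*u^4 - 90*u^3 + 91*u^2 - 18*u + 1)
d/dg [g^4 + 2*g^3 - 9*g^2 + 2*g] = 4*g^3 + 6*g^2 - 18*g + 2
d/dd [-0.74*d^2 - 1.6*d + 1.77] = -1.48*d - 1.6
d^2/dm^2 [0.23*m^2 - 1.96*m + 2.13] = 0.460000000000000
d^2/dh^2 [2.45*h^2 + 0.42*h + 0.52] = 4.90000000000000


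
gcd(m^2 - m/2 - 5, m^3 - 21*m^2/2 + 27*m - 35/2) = m - 5/2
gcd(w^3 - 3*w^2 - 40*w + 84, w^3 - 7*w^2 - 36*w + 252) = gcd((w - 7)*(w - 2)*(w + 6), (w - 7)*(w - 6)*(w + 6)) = w^2 - w - 42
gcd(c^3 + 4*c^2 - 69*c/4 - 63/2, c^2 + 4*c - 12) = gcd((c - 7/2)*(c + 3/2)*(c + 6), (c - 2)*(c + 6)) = c + 6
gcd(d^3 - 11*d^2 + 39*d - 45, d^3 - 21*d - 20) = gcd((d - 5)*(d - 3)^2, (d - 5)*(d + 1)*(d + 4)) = d - 5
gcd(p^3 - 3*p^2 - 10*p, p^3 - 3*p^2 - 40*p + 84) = 1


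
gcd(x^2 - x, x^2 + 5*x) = x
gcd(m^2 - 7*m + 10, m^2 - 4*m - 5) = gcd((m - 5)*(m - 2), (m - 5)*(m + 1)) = m - 5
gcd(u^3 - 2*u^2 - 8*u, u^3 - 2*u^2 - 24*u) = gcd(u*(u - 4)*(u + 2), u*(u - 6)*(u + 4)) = u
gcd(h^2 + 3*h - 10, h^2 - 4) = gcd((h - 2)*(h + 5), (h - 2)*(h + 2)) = h - 2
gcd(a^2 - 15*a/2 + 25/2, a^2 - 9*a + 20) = a - 5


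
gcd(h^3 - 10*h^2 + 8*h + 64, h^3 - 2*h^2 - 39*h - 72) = h - 8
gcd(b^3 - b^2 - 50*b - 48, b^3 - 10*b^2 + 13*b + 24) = b^2 - 7*b - 8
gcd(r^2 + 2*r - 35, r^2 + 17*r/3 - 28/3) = r + 7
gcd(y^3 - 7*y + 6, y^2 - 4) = y - 2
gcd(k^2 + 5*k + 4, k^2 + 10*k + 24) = k + 4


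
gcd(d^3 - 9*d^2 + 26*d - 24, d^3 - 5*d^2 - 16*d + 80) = d - 4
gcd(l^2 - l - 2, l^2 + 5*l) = 1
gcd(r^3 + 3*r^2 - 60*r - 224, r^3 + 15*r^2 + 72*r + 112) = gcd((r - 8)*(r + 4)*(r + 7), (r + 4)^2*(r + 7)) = r^2 + 11*r + 28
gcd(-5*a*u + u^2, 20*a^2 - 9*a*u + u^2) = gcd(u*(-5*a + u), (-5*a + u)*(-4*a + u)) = -5*a + u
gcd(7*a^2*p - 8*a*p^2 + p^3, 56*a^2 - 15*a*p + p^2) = -7*a + p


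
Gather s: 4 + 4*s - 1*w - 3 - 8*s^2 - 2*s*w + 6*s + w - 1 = -8*s^2 + s*(10 - 2*w)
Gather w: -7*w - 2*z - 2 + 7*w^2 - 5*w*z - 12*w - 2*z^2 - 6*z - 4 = 7*w^2 + w*(-5*z - 19) - 2*z^2 - 8*z - 6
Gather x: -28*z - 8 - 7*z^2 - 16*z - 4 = -7*z^2 - 44*z - 12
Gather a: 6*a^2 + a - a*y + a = 6*a^2 + a*(2 - y)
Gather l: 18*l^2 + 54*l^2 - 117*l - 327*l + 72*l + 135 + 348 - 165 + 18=72*l^2 - 372*l + 336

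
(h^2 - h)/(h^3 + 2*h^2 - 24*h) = (h - 1)/(h^2 + 2*h - 24)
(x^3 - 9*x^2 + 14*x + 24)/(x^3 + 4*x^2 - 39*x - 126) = (x^2 - 3*x - 4)/(x^2 + 10*x + 21)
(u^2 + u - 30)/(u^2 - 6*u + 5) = (u + 6)/(u - 1)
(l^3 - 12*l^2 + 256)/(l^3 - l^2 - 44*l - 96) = (l - 8)/(l + 3)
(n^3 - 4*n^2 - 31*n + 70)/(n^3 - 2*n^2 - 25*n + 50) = (n - 7)/(n - 5)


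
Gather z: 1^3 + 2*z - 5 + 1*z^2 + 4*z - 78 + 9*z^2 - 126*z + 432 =10*z^2 - 120*z + 350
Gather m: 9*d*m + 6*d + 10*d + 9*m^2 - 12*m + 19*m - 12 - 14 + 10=16*d + 9*m^2 + m*(9*d + 7) - 16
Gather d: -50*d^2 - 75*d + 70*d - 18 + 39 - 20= -50*d^2 - 5*d + 1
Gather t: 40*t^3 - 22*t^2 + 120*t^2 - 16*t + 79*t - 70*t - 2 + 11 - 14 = 40*t^3 + 98*t^2 - 7*t - 5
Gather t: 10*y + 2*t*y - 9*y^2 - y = 2*t*y - 9*y^2 + 9*y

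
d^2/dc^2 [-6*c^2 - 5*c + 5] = -12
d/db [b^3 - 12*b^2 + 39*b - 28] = 3*b^2 - 24*b + 39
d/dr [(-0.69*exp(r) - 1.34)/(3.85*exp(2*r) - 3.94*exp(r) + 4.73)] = (2.6565*exp(2*r) + 10.318*exp(r) - 8.5433)*exp(r)/(14.8225*exp(4*r) - 30.338*exp(3*r) + 51.9446*exp(2*r) - 37.2724*exp(r) + 22.3729)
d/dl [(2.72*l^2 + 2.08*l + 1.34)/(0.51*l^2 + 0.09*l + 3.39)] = (-0.816*l^2 + 17.0748*l + 6.9306)/(0.2601*l^4 + 0.0918*l^3 + 3.4659*l^2 + 0.6102*l + 11.4921)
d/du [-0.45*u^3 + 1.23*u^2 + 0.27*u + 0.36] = -1.35*u^2 + 2.46*u + 0.27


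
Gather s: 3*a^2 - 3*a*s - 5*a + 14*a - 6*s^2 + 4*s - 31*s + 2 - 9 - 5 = 3*a^2 + 9*a - 6*s^2 + s*(-3*a - 27) - 12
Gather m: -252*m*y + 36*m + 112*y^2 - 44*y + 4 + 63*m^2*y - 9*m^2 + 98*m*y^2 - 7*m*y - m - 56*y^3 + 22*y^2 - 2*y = m^2*(63*y - 9) + m*(98*y^2 - 259*y + 35) - 56*y^3 + 134*y^2 - 46*y + 4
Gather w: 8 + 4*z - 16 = 4*z - 8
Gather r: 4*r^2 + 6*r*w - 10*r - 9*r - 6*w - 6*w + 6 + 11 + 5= 4*r^2 + r*(6*w - 19) - 12*w + 22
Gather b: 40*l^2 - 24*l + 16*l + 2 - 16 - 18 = 40*l^2 - 8*l - 32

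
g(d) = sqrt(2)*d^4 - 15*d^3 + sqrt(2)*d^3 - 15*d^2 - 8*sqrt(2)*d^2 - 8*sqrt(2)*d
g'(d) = 4*sqrt(2)*d^3 - 45*d^2 + 3*sqrt(2)*d^2 - 30*d - 16*sqrt(2)*d - 8*sqrt(2)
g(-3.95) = 815.69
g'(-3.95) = -787.98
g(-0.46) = 1.02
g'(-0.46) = 3.72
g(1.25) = -78.34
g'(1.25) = -129.73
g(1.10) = -60.30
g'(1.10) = -110.99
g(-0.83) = -0.30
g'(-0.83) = 1.05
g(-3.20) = 360.22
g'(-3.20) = -445.63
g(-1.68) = 20.42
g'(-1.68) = -64.76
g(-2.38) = 106.40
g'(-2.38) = -193.19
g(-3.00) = 278.49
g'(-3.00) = -372.98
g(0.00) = 0.00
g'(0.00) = -11.31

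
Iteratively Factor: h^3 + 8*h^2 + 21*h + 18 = (h + 2)*(h^2 + 6*h + 9) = (h + 2)*(h + 3)*(h + 3)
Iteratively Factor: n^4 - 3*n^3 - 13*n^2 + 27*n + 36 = (n - 4)*(n^3 + n^2 - 9*n - 9) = (n - 4)*(n - 3)*(n^2 + 4*n + 3) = (n - 4)*(n - 3)*(n + 1)*(n + 3)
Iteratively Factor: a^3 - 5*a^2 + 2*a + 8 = (a - 4)*(a^2 - a - 2) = (a - 4)*(a - 2)*(a + 1)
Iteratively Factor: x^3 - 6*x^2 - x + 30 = (x + 2)*(x^2 - 8*x + 15) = (x - 3)*(x + 2)*(x - 5)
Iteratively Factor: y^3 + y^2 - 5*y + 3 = (y + 3)*(y^2 - 2*y + 1) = (y - 1)*(y + 3)*(y - 1)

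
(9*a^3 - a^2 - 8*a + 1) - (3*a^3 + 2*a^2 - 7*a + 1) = 6*a^3 - 3*a^2 - a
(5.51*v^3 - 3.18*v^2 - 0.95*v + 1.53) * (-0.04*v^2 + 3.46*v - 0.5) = -0.2204*v^5 + 19.1918*v^4 - 13.7198*v^3 - 1.7582*v^2 + 5.7688*v - 0.765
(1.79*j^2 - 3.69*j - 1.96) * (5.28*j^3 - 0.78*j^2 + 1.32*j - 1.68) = 9.4512*j^5 - 20.8794*j^4 - 5.1078*j^3 - 6.3492*j^2 + 3.612*j + 3.2928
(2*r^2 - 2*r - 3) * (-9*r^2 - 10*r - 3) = -18*r^4 - 2*r^3 + 41*r^2 + 36*r + 9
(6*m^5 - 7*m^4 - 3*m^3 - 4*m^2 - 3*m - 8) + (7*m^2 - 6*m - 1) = 6*m^5 - 7*m^4 - 3*m^3 + 3*m^2 - 9*m - 9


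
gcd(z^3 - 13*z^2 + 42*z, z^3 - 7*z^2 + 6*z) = z^2 - 6*z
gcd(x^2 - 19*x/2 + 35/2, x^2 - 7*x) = x - 7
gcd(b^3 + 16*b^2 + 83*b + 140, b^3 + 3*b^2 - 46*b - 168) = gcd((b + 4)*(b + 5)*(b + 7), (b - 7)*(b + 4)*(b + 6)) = b + 4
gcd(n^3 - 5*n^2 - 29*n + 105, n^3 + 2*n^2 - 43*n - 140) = n^2 - 2*n - 35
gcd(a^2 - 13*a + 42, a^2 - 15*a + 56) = a - 7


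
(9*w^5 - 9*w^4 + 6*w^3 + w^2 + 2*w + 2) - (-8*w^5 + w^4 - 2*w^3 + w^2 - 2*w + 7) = 17*w^5 - 10*w^4 + 8*w^3 + 4*w - 5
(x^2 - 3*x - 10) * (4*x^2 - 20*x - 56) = 4*x^4 - 32*x^3 - 36*x^2 + 368*x + 560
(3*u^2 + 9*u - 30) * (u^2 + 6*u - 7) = 3*u^4 + 27*u^3 + 3*u^2 - 243*u + 210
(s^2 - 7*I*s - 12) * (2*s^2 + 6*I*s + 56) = 2*s^4 - 8*I*s^3 + 74*s^2 - 464*I*s - 672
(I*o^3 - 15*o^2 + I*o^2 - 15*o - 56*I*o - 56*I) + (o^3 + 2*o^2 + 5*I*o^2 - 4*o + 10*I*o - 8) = o^3 + I*o^3 - 13*o^2 + 6*I*o^2 - 19*o - 46*I*o - 8 - 56*I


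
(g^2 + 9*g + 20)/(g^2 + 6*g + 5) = (g + 4)/(g + 1)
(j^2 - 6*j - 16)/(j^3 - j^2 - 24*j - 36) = (j - 8)/(j^2 - 3*j - 18)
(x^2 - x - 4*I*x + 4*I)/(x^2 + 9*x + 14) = (x^2 - x - 4*I*x + 4*I)/(x^2 + 9*x + 14)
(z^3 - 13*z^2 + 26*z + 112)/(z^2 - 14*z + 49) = (z^2 - 6*z - 16)/(z - 7)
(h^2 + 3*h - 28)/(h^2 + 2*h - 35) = (h - 4)/(h - 5)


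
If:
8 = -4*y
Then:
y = -2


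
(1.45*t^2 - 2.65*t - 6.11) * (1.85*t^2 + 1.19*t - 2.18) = 2.6825*t^4 - 3.177*t^3 - 17.618*t^2 - 1.4939*t + 13.3198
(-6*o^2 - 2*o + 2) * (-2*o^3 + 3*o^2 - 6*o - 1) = 12*o^5 - 14*o^4 + 26*o^3 + 24*o^2 - 10*o - 2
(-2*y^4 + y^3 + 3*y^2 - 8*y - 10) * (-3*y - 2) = 6*y^5 + y^4 - 11*y^3 + 18*y^2 + 46*y + 20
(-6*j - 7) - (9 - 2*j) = -4*j - 16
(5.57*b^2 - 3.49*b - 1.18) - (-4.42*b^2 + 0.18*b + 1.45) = 9.99*b^2 - 3.67*b - 2.63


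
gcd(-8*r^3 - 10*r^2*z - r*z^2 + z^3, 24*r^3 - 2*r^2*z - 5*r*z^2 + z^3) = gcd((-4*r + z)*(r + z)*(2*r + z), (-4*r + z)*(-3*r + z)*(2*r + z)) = -8*r^2 - 2*r*z + z^2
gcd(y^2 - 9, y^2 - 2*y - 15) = y + 3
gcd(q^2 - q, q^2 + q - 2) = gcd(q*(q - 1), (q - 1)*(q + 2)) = q - 1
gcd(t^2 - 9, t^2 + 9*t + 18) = t + 3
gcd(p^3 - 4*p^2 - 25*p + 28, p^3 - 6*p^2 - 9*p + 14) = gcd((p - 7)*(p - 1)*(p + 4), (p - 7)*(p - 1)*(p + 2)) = p^2 - 8*p + 7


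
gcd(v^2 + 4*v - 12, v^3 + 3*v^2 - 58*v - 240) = v + 6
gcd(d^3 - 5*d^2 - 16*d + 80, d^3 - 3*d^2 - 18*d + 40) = d^2 - d - 20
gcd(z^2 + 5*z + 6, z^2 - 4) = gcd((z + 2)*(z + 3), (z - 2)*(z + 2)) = z + 2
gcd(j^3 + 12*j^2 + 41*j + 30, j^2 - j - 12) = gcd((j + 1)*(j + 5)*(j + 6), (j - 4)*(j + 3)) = 1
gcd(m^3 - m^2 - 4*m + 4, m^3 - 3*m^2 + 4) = m - 2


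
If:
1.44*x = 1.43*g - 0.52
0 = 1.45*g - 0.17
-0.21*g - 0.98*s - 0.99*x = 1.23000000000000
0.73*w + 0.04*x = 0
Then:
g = 0.12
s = -1.03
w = 0.01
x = -0.24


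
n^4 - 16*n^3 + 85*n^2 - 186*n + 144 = (n - 8)*(n - 3)^2*(n - 2)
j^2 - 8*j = j*(j - 8)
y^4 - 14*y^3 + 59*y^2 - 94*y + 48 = (y - 8)*(y - 3)*(y - 2)*(y - 1)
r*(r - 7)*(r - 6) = r^3 - 13*r^2 + 42*r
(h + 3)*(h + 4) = h^2 + 7*h + 12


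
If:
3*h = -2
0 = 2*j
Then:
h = -2/3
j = 0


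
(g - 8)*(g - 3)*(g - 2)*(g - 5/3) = g^4 - 44*g^3/3 + 203*g^2/3 - 374*g/3 + 80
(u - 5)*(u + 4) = u^2 - u - 20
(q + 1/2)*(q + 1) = q^2 + 3*q/2 + 1/2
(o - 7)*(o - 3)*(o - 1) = o^3 - 11*o^2 + 31*o - 21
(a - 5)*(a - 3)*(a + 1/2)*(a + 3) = a^4 - 9*a^3/2 - 23*a^2/2 + 81*a/2 + 45/2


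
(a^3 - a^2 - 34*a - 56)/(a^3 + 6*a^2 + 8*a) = (a - 7)/a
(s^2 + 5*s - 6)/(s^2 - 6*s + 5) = (s + 6)/(s - 5)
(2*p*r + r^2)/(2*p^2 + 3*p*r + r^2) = r/(p + r)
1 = 1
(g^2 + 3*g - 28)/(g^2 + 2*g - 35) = (g - 4)/(g - 5)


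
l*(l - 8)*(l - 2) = l^3 - 10*l^2 + 16*l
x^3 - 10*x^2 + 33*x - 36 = (x - 4)*(x - 3)^2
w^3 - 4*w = w*(w - 2)*(w + 2)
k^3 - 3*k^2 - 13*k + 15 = (k - 5)*(k - 1)*(k + 3)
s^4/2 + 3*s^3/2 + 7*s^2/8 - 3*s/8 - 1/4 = (s/2 + 1)*(s - 1/2)*(s + 1/2)*(s + 1)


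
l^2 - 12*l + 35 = (l - 7)*(l - 5)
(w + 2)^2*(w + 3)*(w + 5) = w^4 + 12*w^3 + 51*w^2 + 92*w + 60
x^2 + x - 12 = (x - 3)*(x + 4)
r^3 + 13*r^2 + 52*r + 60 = (r + 2)*(r + 5)*(r + 6)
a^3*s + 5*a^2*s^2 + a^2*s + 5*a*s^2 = a*(a + 5*s)*(a*s + s)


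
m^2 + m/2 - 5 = (m - 2)*(m + 5/2)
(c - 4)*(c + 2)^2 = c^3 - 12*c - 16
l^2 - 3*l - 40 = (l - 8)*(l + 5)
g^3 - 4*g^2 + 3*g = g*(g - 3)*(g - 1)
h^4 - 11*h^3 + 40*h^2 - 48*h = h*(h - 4)^2*(h - 3)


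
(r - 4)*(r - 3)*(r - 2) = r^3 - 9*r^2 + 26*r - 24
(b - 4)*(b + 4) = b^2 - 16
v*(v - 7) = v^2 - 7*v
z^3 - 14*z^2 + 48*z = z*(z - 8)*(z - 6)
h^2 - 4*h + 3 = (h - 3)*(h - 1)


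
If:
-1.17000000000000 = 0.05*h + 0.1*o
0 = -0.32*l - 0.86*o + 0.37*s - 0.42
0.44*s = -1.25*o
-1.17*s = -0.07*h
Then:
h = -24.43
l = -4.39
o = 0.51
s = -1.46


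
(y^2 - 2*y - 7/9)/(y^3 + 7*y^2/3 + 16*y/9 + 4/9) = (9*y^2 - 18*y - 7)/(9*y^3 + 21*y^2 + 16*y + 4)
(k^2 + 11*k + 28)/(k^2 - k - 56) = (k + 4)/(k - 8)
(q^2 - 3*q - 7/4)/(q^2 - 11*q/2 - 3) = (q - 7/2)/(q - 6)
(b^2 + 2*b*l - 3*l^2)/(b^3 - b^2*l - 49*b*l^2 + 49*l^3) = (b + 3*l)/(b^2 - 49*l^2)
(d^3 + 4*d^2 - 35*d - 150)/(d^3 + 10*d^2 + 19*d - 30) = (d^2 - d - 30)/(d^2 + 5*d - 6)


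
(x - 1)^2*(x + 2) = x^3 - 3*x + 2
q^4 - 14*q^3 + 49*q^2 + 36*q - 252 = (q - 7)*(q - 6)*(q - 3)*(q + 2)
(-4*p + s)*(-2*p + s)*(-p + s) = -8*p^3 + 14*p^2*s - 7*p*s^2 + s^3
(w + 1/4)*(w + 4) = w^2 + 17*w/4 + 1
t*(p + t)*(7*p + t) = 7*p^2*t + 8*p*t^2 + t^3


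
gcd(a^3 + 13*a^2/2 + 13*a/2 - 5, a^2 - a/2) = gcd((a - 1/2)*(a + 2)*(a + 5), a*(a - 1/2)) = a - 1/2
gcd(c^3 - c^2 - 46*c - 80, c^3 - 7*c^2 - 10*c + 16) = c^2 - 6*c - 16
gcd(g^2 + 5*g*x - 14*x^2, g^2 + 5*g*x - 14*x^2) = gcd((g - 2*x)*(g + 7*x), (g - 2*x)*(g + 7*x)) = -g^2 - 5*g*x + 14*x^2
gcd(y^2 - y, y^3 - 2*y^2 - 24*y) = y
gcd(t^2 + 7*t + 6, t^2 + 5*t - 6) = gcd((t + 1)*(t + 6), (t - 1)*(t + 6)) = t + 6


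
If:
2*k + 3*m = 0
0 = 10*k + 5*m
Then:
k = 0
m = 0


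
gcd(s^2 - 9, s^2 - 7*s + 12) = s - 3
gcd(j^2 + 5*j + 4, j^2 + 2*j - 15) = 1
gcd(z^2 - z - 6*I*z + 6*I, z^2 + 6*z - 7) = z - 1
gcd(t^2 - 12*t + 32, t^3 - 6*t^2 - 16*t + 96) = t - 4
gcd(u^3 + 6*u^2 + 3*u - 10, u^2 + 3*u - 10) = u + 5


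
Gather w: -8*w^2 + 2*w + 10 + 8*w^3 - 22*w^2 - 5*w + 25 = 8*w^3 - 30*w^2 - 3*w + 35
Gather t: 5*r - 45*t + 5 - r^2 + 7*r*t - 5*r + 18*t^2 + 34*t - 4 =-r^2 + 18*t^2 + t*(7*r - 11) + 1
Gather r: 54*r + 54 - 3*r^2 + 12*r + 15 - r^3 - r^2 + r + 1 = -r^3 - 4*r^2 + 67*r + 70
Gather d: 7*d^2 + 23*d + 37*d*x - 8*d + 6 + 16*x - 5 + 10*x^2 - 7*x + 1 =7*d^2 + d*(37*x + 15) + 10*x^2 + 9*x + 2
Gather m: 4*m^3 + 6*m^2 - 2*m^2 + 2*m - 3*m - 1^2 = 4*m^3 + 4*m^2 - m - 1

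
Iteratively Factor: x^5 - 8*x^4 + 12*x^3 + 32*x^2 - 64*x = (x - 4)*(x^4 - 4*x^3 - 4*x^2 + 16*x) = (x - 4)*(x + 2)*(x^3 - 6*x^2 + 8*x) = x*(x - 4)*(x + 2)*(x^2 - 6*x + 8) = x*(x - 4)*(x - 2)*(x + 2)*(x - 4)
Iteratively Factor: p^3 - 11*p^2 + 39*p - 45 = (p - 3)*(p^2 - 8*p + 15) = (p - 3)^2*(p - 5)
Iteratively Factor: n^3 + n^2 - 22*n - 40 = (n + 2)*(n^2 - n - 20) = (n - 5)*(n + 2)*(n + 4)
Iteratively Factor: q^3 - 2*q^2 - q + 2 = (q - 2)*(q^2 - 1) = (q - 2)*(q - 1)*(q + 1)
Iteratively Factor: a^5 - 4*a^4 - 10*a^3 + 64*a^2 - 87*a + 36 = (a - 1)*(a^4 - 3*a^3 - 13*a^2 + 51*a - 36) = (a - 3)*(a - 1)*(a^3 - 13*a + 12) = (a - 3)^2*(a - 1)*(a^2 + 3*a - 4) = (a - 3)^2*(a - 1)*(a + 4)*(a - 1)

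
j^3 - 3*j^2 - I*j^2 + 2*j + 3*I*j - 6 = (j - 3)*(j - 2*I)*(j + I)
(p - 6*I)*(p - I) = p^2 - 7*I*p - 6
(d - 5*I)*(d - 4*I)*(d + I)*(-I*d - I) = -I*d^4 - 8*d^3 - I*d^3 - 8*d^2 + 11*I*d^2 - 20*d + 11*I*d - 20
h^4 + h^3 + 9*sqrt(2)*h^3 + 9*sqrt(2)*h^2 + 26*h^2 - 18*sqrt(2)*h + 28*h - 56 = (h - 1)*(h + 2)*(h + 2*sqrt(2))*(h + 7*sqrt(2))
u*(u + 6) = u^2 + 6*u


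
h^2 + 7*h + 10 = (h + 2)*(h + 5)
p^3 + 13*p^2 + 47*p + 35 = (p + 1)*(p + 5)*(p + 7)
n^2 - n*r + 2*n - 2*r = (n + 2)*(n - r)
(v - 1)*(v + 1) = v^2 - 1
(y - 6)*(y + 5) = y^2 - y - 30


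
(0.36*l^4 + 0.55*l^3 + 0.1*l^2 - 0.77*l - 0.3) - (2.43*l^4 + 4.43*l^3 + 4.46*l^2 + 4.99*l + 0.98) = -2.07*l^4 - 3.88*l^3 - 4.36*l^2 - 5.76*l - 1.28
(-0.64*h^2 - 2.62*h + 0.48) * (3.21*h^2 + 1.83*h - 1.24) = -2.0544*h^4 - 9.5814*h^3 - 2.4602*h^2 + 4.1272*h - 0.5952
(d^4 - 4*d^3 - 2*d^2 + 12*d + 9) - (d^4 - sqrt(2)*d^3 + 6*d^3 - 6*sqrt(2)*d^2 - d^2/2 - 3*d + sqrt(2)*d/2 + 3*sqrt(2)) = -10*d^3 + sqrt(2)*d^3 - 3*d^2/2 + 6*sqrt(2)*d^2 - sqrt(2)*d/2 + 15*d - 3*sqrt(2) + 9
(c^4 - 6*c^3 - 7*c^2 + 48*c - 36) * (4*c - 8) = 4*c^5 - 32*c^4 + 20*c^3 + 248*c^2 - 528*c + 288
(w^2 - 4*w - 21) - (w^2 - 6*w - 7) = 2*w - 14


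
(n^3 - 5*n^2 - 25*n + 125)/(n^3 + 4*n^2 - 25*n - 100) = (n - 5)/(n + 4)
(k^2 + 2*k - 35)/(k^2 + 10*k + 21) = (k - 5)/(k + 3)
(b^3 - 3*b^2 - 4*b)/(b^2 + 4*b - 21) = b*(b^2 - 3*b - 4)/(b^2 + 4*b - 21)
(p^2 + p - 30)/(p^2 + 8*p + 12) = (p - 5)/(p + 2)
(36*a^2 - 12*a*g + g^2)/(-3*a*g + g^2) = (-36*a^2 + 12*a*g - g^2)/(g*(3*a - g))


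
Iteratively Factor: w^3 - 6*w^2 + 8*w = (w - 4)*(w^2 - 2*w) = w*(w - 4)*(w - 2)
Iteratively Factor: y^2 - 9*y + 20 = (y - 4)*(y - 5)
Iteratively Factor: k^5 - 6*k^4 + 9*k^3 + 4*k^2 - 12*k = (k)*(k^4 - 6*k^3 + 9*k^2 + 4*k - 12) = k*(k - 3)*(k^3 - 3*k^2 + 4) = k*(k - 3)*(k + 1)*(k^2 - 4*k + 4) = k*(k - 3)*(k - 2)*(k + 1)*(k - 2)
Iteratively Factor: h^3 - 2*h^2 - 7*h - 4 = (h + 1)*(h^2 - 3*h - 4) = (h - 4)*(h + 1)*(h + 1)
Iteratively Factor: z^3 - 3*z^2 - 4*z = (z + 1)*(z^2 - 4*z) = z*(z + 1)*(z - 4)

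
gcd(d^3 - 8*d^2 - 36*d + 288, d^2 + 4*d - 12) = d + 6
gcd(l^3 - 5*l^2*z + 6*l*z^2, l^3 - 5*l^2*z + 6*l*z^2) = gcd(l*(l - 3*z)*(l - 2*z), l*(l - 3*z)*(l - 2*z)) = l^3 - 5*l^2*z + 6*l*z^2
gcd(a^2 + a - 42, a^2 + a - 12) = 1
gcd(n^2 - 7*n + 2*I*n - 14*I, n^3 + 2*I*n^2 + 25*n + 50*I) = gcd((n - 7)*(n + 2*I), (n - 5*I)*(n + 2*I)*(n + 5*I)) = n + 2*I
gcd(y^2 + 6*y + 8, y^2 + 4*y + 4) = y + 2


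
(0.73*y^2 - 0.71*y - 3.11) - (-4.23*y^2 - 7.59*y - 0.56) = 4.96*y^2 + 6.88*y - 2.55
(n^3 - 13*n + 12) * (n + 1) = n^4 + n^3 - 13*n^2 - n + 12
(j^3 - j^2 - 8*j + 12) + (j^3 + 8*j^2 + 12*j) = 2*j^3 + 7*j^2 + 4*j + 12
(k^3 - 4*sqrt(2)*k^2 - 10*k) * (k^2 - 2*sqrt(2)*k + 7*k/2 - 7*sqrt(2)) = k^5 - 6*sqrt(2)*k^4 + 7*k^4/2 - 21*sqrt(2)*k^3 + 6*k^3 + 21*k^2 + 20*sqrt(2)*k^2 + 70*sqrt(2)*k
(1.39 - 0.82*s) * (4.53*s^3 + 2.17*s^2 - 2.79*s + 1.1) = -3.7146*s^4 + 4.5173*s^3 + 5.3041*s^2 - 4.7801*s + 1.529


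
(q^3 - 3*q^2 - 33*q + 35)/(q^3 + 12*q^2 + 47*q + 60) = (q^2 - 8*q + 7)/(q^2 + 7*q + 12)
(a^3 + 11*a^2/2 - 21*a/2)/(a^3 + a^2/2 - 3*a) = (a + 7)/(a + 2)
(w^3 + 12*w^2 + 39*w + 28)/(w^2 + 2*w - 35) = (w^2 + 5*w + 4)/(w - 5)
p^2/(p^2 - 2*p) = p/(p - 2)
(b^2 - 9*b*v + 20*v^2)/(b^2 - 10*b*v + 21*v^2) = (b^2 - 9*b*v + 20*v^2)/(b^2 - 10*b*v + 21*v^2)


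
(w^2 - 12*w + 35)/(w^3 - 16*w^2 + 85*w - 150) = (w - 7)/(w^2 - 11*w + 30)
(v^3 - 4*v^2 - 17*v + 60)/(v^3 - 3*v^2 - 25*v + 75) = (v + 4)/(v + 5)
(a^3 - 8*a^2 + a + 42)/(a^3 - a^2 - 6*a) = (a - 7)/a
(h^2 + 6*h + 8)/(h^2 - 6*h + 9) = (h^2 + 6*h + 8)/(h^2 - 6*h + 9)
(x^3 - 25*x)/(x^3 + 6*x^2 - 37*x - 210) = x*(x - 5)/(x^2 + x - 42)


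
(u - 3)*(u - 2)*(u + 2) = u^3 - 3*u^2 - 4*u + 12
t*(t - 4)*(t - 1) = t^3 - 5*t^2 + 4*t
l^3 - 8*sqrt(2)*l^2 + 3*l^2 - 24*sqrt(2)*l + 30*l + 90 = (l + 3)*(l - 5*sqrt(2))*(l - 3*sqrt(2))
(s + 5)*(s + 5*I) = s^2 + 5*s + 5*I*s + 25*I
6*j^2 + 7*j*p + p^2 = (j + p)*(6*j + p)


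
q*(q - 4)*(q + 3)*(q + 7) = q^4 + 6*q^3 - 19*q^2 - 84*q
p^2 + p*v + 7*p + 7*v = (p + 7)*(p + v)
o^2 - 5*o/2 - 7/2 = (o - 7/2)*(o + 1)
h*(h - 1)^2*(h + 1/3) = h^4 - 5*h^3/3 + h^2/3 + h/3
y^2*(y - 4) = y^3 - 4*y^2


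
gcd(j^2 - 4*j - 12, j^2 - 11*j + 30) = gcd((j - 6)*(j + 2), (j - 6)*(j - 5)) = j - 6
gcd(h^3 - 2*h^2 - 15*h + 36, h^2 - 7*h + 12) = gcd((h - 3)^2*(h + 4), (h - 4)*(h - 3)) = h - 3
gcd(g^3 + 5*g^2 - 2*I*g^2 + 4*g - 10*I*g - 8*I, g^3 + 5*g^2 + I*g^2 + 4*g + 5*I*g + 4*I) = g^2 + 5*g + 4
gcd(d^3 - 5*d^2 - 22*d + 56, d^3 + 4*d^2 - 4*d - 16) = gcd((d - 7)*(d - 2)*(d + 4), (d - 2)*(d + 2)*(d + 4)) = d^2 + 2*d - 8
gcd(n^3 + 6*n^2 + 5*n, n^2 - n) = n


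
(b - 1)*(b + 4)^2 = b^3 + 7*b^2 + 8*b - 16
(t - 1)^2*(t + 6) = t^3 + 4*t^2 - 11*t + 6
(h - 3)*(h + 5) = h^2 + 2*h - 15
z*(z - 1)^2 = z^3 - 2*z^2 + z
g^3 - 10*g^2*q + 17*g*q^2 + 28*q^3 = (g - 7*q)*(g - 4*q)*(g + q)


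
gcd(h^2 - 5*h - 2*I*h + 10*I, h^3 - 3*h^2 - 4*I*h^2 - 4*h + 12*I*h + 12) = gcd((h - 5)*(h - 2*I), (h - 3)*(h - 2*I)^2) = h - 2*I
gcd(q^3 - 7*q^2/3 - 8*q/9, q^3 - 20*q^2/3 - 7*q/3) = q^2 + q/3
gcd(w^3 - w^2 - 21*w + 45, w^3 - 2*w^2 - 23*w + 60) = w^2 + 2*w - 15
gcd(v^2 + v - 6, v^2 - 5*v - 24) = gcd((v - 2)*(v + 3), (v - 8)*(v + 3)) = v + 3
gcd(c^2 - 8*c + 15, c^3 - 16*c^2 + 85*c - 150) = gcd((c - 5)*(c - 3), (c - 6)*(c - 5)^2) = c - 5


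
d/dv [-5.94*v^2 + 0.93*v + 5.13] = 0.93 - 11.88*v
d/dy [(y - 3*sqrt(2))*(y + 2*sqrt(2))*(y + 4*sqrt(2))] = 3*y^2 + 6*sqrt(2)*y - 20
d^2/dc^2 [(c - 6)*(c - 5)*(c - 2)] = 6*c - 26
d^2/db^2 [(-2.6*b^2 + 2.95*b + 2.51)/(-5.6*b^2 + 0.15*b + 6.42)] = (-180.656*b^3 + 88.5696000000002*b^2 - 623.7*b + 39.4149900000001)/(175.616*b^6 - 14.112*b^5 - 603.6156*b^4 + 32.353425*b^3 + 692.00217*b^2 - 18.54738*b - 264.609288)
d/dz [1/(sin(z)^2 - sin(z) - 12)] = (1 - 2*sin(z))*cos(z)/(sin(z) + cos(z)^2 + 11)^2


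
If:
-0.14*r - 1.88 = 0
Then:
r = -13.43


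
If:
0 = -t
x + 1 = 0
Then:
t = 0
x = -1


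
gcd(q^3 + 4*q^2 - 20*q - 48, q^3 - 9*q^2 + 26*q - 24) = q - 4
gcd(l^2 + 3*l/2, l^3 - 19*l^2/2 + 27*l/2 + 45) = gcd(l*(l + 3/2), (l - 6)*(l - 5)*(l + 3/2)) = l + 3/2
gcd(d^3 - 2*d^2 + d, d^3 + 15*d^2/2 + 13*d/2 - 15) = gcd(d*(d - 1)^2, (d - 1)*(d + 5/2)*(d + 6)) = d - 1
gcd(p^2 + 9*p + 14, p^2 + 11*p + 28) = p + 7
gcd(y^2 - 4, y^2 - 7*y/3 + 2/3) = y - 2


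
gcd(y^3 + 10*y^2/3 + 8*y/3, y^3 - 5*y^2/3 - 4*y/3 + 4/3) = 1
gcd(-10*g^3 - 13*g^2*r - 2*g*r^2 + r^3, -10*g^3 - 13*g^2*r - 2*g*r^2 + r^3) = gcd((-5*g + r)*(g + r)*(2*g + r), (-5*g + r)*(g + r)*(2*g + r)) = -10*g^3 - 13*g^2*r - 2*g*r^2 + r^3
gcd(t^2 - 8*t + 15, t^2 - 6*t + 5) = t - 5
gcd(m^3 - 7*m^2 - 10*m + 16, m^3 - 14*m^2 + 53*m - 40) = m^2 - 9*m + 8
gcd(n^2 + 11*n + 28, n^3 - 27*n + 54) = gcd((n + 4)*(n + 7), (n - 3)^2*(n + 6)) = 1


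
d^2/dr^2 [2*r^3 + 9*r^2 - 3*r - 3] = 12*r + 18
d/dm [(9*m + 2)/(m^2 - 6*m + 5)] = (-9*m^2 - 4*m + 57)/(m^4 - 12*m^3 + 46*m^2 - 60*m + 25)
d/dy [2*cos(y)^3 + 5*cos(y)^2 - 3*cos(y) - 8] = -(10*cos(y) + 3*cos(2*y))*sin(y)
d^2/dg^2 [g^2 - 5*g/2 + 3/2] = 2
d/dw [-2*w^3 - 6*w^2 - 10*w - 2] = -6*w^2 - 12*w - 10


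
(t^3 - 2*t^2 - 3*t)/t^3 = 1 - 2/t - 3/t^2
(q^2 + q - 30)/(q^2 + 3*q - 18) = (q - 5)/(q - 3)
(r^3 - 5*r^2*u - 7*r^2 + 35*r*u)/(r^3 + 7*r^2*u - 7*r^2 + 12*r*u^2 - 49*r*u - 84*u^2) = r*(r - 5*u)/(r^2 + 7*r*u + 12*u^2)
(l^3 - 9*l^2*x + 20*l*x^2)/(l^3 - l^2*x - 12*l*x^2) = (l - 5*x)/(l + 3*x)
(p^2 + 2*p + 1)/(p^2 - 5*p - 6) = (p + 1)/(p - 6)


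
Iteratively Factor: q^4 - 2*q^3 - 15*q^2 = (q - 5)*(q^3 + 3*q^2) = (q - 5)*(q + 3)*(q^2) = q*(q - 5)*(q + 3)*(q)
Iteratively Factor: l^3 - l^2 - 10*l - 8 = (l + 2)*(l^2 - 3*l - 4) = (l - 4)*(l + 2)*(l + 1)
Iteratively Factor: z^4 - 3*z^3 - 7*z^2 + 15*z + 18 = (z + 1)*(z^3 - 4*z^2 - 3*z + 18) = (z - 3)*(z + 1)*(z^2 - z - 6) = (z - 3)*(z + 1)*(z + 2)*(z - 3)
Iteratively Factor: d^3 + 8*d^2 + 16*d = (d + 4)*(d^2 + 4*d) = (d + 4)^2*(d)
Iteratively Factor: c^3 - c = (c + 1)*(c^2 - c) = (c - 1)*(c + 1)*(c)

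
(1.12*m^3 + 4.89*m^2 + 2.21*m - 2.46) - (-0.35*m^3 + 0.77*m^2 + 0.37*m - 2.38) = 1.47*m^3 + 4.12*m^2 + 1.84*m - 0.0800000000000001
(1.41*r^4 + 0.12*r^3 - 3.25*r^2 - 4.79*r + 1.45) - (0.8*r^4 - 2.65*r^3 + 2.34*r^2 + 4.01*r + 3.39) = 0.61*r^4 + 2.77*r^3 - 5.59*r^2 - 8.8*r - 1.94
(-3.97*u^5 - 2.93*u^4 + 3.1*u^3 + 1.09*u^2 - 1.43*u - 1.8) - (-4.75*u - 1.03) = -3.97*u^5 - 2.93*u^4 + 3.1*u^3 + 1.09*u^2 + 3.32*u - 0.77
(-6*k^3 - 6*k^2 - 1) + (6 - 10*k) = -6*k^3 - 6*k^2 - 10*k + 5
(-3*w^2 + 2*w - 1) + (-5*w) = -3*w^2 - 3*w - 1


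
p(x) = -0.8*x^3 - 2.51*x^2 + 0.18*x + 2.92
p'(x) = -2.4*x^2 - 5.02*x + 0.18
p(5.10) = -167.57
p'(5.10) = -87.85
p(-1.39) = -0.03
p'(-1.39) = 2.52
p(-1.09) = 0.78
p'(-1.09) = 2.80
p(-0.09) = 2.88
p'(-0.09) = 0.61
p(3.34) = -54.29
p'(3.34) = -43.36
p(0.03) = 2.92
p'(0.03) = 0.03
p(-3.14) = 2.37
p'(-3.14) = -7.72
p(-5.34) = 52.20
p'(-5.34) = -41.45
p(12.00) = -1738.76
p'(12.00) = -405.66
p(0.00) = 2.92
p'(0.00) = 0.18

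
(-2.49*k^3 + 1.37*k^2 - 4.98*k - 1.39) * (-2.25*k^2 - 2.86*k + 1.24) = 5.6025*k^5 + 4.0389*k^4 + 4.1992*k^3 + 19.0691*k^2 - 2.1998*k - 1.7236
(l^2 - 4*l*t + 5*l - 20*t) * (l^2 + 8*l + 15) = l^4 - 4*l^3*t + 13*l^3 - 52*l^2*t + 55*l^2 - 220*l*t + 75*l - 300*t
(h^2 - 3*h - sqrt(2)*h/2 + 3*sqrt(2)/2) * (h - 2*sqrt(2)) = h^3 - 5*sqrt(2)*h^2/2 - 3*h^2 + 2*h + 15*sqrt(2)*h/2 - 6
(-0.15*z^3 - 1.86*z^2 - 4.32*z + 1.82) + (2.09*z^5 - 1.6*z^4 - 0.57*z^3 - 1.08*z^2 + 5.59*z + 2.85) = 2.09*z^5 - 1.6*z^4 - 0.72*z^3 - 2.94*z^2 + 1.27*z + 4.67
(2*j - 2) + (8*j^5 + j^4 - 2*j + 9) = 8*j^5 + j^4 + 7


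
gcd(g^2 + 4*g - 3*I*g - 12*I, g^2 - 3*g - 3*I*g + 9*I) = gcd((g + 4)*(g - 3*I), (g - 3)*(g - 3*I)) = g - 3*I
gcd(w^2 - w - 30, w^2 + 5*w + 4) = 1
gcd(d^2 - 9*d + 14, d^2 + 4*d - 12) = d - 2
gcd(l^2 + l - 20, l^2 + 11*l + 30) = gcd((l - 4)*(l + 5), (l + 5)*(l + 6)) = l + 5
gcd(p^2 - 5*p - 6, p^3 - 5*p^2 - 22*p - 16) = p + 1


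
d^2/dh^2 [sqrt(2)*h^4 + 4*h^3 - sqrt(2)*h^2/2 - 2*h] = 12*sqrt(2)*h^2 + 24*h - sqrt(2)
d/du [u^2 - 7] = 2*u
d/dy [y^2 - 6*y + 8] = 2*y - 6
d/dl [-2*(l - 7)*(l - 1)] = 16 - 4*l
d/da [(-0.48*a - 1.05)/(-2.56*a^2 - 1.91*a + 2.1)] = (1.2288*a^2 + 0.9168*a - (0.48*a + 1.05)*(5.12*a + 1.91) - 1.008)/(2.56*a^2 + 1.91*a - 2.1)^2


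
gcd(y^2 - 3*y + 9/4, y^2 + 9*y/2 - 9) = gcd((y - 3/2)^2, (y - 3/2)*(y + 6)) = y - 3/2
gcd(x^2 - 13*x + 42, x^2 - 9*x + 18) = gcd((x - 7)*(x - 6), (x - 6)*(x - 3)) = x - 6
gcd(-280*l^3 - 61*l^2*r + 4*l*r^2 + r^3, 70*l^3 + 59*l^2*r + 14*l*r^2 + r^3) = 35*l^2 + 12*l*r + r^2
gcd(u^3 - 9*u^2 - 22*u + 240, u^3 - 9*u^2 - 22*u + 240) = u^3 - 9*u^2 - 22*u + 240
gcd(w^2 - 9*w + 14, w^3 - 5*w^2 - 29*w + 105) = w - 7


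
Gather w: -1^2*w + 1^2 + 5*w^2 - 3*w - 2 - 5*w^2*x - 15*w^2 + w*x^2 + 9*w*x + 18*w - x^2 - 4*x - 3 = w^2*(-5*x - 10) + w*(x^2 + 9*x + 14) - x^2 - 4*x - 4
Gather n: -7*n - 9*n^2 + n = -9*n^2 - 6*n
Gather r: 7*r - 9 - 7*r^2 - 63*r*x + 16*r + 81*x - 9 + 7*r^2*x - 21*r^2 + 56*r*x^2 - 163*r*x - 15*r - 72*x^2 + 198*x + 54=r^2*(7*x - 28) + r*(56*x^2 - 226*x + 8) - 72*x^2 + 279*x + 36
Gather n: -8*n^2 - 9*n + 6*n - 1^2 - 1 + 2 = -8*n^2 - 3*n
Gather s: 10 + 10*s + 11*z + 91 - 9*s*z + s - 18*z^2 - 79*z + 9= s*(11 - 9*z) - 18*z^2 - 68*z + 110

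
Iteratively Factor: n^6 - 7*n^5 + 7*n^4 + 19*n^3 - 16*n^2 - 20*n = (n + 1)*(n^5 - 8*n^4 + 15*n^3 + 4*n^2 - 20*n) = (n - 2)*(n + 1)*(n^4 - 6*n^3 + 3*n^2 + 10*n) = (n - 2)^2*(n + 1)*(n^3 - 4*n^2 - 5*n) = n*(n - 2)^2*(n + 1)*(n^2 - 4*n - 5) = n*(n - 5)*(n - 2)^2*(n + 1)*(n + 1)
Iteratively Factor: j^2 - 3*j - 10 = (j + 2)*(j - 5)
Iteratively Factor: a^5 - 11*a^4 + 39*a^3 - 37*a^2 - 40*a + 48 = (a - 4)*(a^4 - 7*a^3 + 11*a^2 + 7*a - 12) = (a - 4)^2*(a^3 - 3*a^2 - a + 3) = (a - 4)^2*(a - 1)*(a^2 - 2*a - 3) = (a - 4)^2*(a - 1)*(a + 1)*(a - 3)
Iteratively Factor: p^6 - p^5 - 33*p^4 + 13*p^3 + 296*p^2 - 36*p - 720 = (p + 2)*(p^5 - 3*p^4 - 27*p^3 + 67*p^2 + 162*p - 360) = (p - 5)*(p + 2)*(p^4 + 2*p^3 - 17*p^2 - 18*p + 72) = (p - 5)*(p - 3)*(p + 2)*(p^3 + 5*p^2 - 2*p - 24) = (p - 5)*(p - 3)*(p + 2)*(p + 3)*(p^2 + 2*p - 8) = (p - 5)*(p - 3)*(p + 2)*(p + 3)*(p + 4)*(p - 2)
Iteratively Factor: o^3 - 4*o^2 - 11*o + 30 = (o - 5)*(o^2 + o - 6) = (o - 5)*(o - 2)*(o + 3)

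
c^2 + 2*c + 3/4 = (c + 1/2)*(c + 3/2)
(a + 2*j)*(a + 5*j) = a^2 + 7*a*j + 10*j^2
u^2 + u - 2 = (u - 1)*(u + 2)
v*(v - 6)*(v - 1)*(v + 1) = v^4 - 6*v^3 - v^2 + 6*v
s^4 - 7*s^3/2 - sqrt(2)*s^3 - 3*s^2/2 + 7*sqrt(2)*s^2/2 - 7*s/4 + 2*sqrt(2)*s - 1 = (s - 4)*(s + 1/2)*(s - sqrt(2)/2)^2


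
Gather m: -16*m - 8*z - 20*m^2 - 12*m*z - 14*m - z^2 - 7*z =-20*m^2 + m*(-12*z - 30) - z^2 - 15*z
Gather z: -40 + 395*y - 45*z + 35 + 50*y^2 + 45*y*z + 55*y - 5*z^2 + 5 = 50*y^2 + 450*y - 5*z^2 + z*(45*y - 45)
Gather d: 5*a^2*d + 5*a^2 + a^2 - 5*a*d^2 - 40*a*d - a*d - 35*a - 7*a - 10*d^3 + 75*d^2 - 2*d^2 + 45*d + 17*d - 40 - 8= 6*a^2 - 42*a - 10*d^3 + d^2*(73 - 5*a) + d*(5*a^2 - 41*a + 62) - 48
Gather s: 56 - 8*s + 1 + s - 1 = 56 - 7*s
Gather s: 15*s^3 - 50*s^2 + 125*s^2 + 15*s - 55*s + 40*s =15*s^3 + 75*s^2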